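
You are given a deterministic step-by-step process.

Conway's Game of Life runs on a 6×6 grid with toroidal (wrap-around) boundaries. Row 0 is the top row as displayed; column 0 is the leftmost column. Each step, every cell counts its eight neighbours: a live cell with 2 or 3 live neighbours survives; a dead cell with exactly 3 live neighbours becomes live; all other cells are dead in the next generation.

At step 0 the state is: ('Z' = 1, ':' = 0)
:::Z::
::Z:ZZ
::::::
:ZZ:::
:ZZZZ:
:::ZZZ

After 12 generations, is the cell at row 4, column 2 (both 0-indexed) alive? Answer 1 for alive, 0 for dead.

[0] :::Z::
::Z:ZZ
::::::
:ZZ:::
:ZZZZ:
:::ZZZ
[1] ::Z:::
:::ZZ:
:ZZZ::
:Z::::
ZZ:::Z
:::::Z
[2] :::ZZ:
:Z::Z:
:Z:ZZ:
::::::
:Z:::Z
:Z:::Z
[3] Z:ZZZZ
:::::Z
::ZZZ:
Z:Z:Z:
::::::
::Z::Z
[4] ZZZZ::
ZZ::::
:ZZ:Z:
:ZZ:ZZ
:Z:Z:Z
ZZZ::Z
[5] :::Z::
:::::Z
::::Z:
:::::Z
:::Z::
:::::Z
[6] ::::Z:
::::Z:
::::ZZ
::::Z:
::::Z:
::::Z:
[7] :::ZZZ
:::ZZ:
:::ZZZ
:::ZZ:
:::ZZZ
:::ZZZ
[8] ::Z:::
::Z:::
::Z::Z
::Z:::
::Z:::
Z:Z:::
[9] ::ZZ::
:ZZZ::
:ZZZ::
:ZZZ::
::ZZ::
::ZZ::
[10] ::::Z:
::::Z:
Z:::Z:
::::Z:
::::Z:
:Z::Z:
[11] :::ZZZ
:::ZZ:
:::ZZ:
:::ZZ:
:::ZZZ
:::ZZZ
[12] ::Z:::
::Z:::
::Z::Z
::Z:::
::Z:::
Z:Z:::

1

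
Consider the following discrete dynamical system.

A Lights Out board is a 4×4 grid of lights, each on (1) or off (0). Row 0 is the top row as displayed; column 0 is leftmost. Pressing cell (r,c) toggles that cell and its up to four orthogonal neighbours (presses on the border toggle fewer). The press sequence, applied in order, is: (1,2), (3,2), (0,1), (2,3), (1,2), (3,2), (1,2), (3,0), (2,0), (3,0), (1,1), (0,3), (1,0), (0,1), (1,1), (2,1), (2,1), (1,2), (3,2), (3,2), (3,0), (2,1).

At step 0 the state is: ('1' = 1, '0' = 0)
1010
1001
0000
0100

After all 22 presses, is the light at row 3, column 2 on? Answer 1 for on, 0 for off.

k=0  1010
1001
0000
0100
k=1  1000
1110
0010
0100
k=2  1000
1110
0000
0011
k=3  0110
1010
0000
0011
k=4  0110
1011
0011
0010
k=5  0100
1100
0001
0010
k=6  0100
1100
0011
0101
k=7  0110
1011
0001
0101
k=8  0110
1011
1001
1001
k=9  0110
0011
0101
0001
k=10  0110
0011
1101
1101
k=11  0010
1101
1001
1101
k=12  0001
1100
1001
1101
k=13  1001
0000
0001
1101
k=14  0111
0100
0001
1101
k=15  0011
1010
0101
1101
k=16  0011
1110
1011
1001
k=17  0011
1010
0101
1101
k=18  0001
1101
0111
1101
k=19  0001
1101
0101
1010
k=20  0001
1101
0111
1101
k=21  0001
1101
1111
0001
k=22  0001
1001
0001
0101

0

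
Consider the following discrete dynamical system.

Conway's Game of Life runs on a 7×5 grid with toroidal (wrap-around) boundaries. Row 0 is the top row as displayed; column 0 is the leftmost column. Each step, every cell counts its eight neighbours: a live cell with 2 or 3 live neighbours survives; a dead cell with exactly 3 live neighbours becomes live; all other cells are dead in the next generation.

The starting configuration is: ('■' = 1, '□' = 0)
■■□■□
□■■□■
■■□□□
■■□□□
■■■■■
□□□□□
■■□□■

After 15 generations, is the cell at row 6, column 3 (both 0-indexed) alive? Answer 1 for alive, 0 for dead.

0

k=0  ■■□■□
□■■□■
■■□□□
■■□□□
■■■■■
□□□□□
■■□□■
k=1  □□□■□
□□□■■
□□□□■
□□□■□
□□■■■
□□□□□
□■■□■
k=2  ■□□□□
□□□■■
□□□□■
□□■□□
□□■■■
■■□□■
□□■■□
k=3  □□■□□
■□□■■
□□□□■
□□■□■
□□■□■
■■□□□
□□■■□
k=4  □■■□□
■□□■■
□□□□□
■□□□■
□□■□■
■■□□■
□□■■□
k=5  ■■□□□
■■■■■
□□□■□
■□□■■
□□□□□
■■□□■
□□□■■
k=6  □□□□□
□□□■□
□□□□□
□□□■■
□■□■□
■□□■■
□□■■□
k=7  □□■■□
□□□□□
□□□■■
□□■■■
□□□□□
■■□□□
□□■■□
k=8  □□■■□
□□■□■
□□■□■
□□■□■
■■■■■
□■■□□
□□□■■
k=9  □□■□□
□■■□■
■■■□■
□□□□□
□□□□■
□□□□□
□■□□■
k=10  □□■□□
□□□□■
□□■□■
□■□■■
□□□□□
■□□□□
□□□□□
k=11  □□□□□
□□□□□
□□■□■
■□■■■
■□□□■
□□□□□
□□□□□
k=12  □□□□□
□□□□□
■■■□■
□□■□□
■■□□□
□□□□□
□□□□□
k=13  □□□□□
■■□□□
■■■■□
□□■■■
□■□□□
□□□□□
□□□□□
k=14  □□□□□
■□□□■
□□□□□
□□□□■
□□■■□
□□□□□
□□□□□
k=15  □□□□□
□□□□□
■□□□■
□□□■□
□□□■□
□□□□□
□□□□□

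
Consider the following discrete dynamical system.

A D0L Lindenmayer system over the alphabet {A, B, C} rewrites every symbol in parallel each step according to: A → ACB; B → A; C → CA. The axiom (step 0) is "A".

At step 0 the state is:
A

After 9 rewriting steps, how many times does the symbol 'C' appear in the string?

636

gen 0: A
gen 1: ACB
gen 2: ACBCAA
gen 3: ACBCAACAACBACB
gen 4: ACBCAACAACBACBCAACBACBCAAACBCAA
gen 5: ACBCAACAACBACBCAACBACBCAAACBCAACAACBACBCAAACBCAACAACBACBACBCAACAACBACB
gen 6: ACBCAACAACBACBCAACBACBCAAACBCAACAACBACBCAAACBCAACAACBACBAC…AACAACBACBCAACBACBCAAACBCAAACBCAACAACBACBCAACBACBCAAACBCAA  (len 157)
gen 7: ACBCAACAACBACBCAACBACBCAAACBCAACAACBACBCAAACBCAACAACBACBAC…CBCAACBACBCAAACBCAACAACBACBCAAACBCAACAACBACBACBCAACAACBACB  (len 353)
gen 8: ACBCAACAACBACBCAACBACBCAAACBCAACAACBACBCAAACBCAACAACBACBAC…AACAACBACBCAACBACBCAAACBCAAACBCAACAACBACBCAACBACBCAAACBCAA  (len 793)
gen 9: ACBCAACAACBACBCAACBACBCAAACBCAACAACBACBCAAACBCAACAACBACBAC…CBCAACBACBCAAACBCAACAACBACBCAAACBCAACAACBACBACBCAACAACBACB  (len 1782)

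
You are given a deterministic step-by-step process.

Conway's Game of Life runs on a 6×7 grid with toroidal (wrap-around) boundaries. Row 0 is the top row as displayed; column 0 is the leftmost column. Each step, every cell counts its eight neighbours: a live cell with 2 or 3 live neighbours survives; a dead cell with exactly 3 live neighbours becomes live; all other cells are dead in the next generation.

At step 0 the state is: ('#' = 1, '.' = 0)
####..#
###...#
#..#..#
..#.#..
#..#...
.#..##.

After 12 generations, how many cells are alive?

18

[0] ####..#
###...#
#..#..#
..#.#..
#..#...
.#..##.
[1] ...##..
.....#.
...#.##
###.#.#
.###.#.
....##.
[2] ...#...
...#.##
.###...
.......
.......
.....#.
[3] .....##
...#...
..###..
..#....
.......
.......
[4] .......
..##.#.
..#.#..
..#....
.......
.......
[5] .......
..###..
.##.#..
...#...
.......
.......
[6] ...#...
.##.#..
.#..#..
..##...
.......
.......
[7] ..##...
.##.#..
.#..#..
..##...
.......
.......
[8] .###...
.#..#..
.#..#..
..##...
.......
.......
[9] .###...
##..#..
.#..#..
..##...
.......
..#....
[10] #..#...
#...#..
##..#..
..##...
..##...
.###...
[11] #..##..
#..##.#
###.#..
....#..
....#..
.#..#..
[12] ###...#
......#
###.#.#
.#..##.
...###.
....##.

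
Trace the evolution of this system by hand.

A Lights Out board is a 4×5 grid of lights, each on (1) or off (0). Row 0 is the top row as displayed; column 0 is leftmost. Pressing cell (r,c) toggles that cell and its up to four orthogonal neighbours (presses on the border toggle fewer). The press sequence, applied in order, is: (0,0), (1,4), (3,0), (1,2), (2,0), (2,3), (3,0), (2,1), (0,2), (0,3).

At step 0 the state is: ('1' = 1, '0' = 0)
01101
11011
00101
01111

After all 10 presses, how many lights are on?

step 0: 01101
11011
00101
01111
step 1: 10101
01011
00101
01111
step 2: 10100
01000
00100
01111
step 3: 10100
01000
10100
10111
step 4: 10000
00110
10000
10111
step 5: 10000
10110
01000
00111
step 6: 10000
10100
01111
00101
step 7: 10000
10100
11111
11101
step 8: 10000
11100
00011
10101
step 9: 11110
11000
00011
10101
step 10: 11001
11010
00011
10101

11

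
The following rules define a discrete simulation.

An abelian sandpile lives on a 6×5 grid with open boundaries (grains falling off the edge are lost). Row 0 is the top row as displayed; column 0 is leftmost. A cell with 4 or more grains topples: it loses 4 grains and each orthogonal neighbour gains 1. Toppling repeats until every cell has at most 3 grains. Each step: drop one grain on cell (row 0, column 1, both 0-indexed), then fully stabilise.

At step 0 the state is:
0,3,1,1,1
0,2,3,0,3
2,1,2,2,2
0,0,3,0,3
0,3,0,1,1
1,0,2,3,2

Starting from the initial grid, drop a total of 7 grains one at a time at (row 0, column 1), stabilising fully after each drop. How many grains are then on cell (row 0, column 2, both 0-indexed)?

0) 0,3,1,1,1
0,2,3,0,3
2,1,2,2,2
0,0,3,0,3
0,3,0,1,1
1,0,2,3,2
1) 1,0,2,1,1
0,3,3,0,3
2,1,2,2,2
0,0,3,0,3
0,3,0,1,1
1,0,2,3,2
2) 1,1,2,1,1
0,3,3,0,3
2,1,2,2,2
0,0,3,0,3
0,3,0,1,1
1,0,2,3,2
3) 1,2,2,1,1
0,3,3,0,3
2,1,2,2,2
0,0,3,0,3
0,3,0,1,1
1,0,2,3,2
4) 1,3,2,1,1
0,3,3,0,3
2,1,2,2,2
0,0,3,0,3
0,3,0,1,1
1,0,2,3,2
5) 2,2,0,2,1
1,1,1,1,3
2,2,3,2,2
0,0,3,0,3
0,3,0,1,1
1,0,2,3,2
6) 2,3,0,2,1
1,1,1,1,3
2,2,3,2,2
0,0,3,0,3
0,3,0,1,1
1,0,2,3,2
7) 3,0,1,2,1
1,2,1,1,3
2,2,3,2,2
0,0,3,0,3
0,3,0,1,1
1,0,2,3,2

1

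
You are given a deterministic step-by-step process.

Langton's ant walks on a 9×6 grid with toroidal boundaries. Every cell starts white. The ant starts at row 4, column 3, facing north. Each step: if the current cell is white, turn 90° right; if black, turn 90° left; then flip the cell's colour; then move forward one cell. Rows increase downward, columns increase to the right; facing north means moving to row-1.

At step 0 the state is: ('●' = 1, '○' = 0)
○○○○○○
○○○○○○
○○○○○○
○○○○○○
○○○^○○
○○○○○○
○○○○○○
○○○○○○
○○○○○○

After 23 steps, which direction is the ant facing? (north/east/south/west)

0) ○○○○○○
○○○○○○
○○○○○○
○○○○○○
○○○^○○
○○○○○○
○○○○○○
○○○○○○
○○○○○○
1) ○○○○○○
○○○○○○
○○○○○○
○○○○○○
○○○●>○
○○○○○○
○○○○○○
○○○○○○
○○○○○○
2) ○○○○○○
○○○○○○
○○○○○○
○○○○○○
○○○●●○
○○○○v○
○○○○○○
○○○○○○
○○○○○○
3) ○○○○○○
○○○○○○
○○○○○○
○○○○○○
○○○●●○
○○○<●○
○○○○○○
○○○○○○
○○○○○○
4) ○○○○○○
○○○○○○
○○○○○○
○○○○○○
○○○^●○
○○○●●○
○○○○○○
○○○○○○
○○○○○○
5) ○○○○○○
○○○○○○
○○○○○○
○○○○○○
○○<○●○
○○○●●○
○○○○○○
○○○○○○
○○○○○○
6) ○○○○○○
○○○○○○
○○○○○○
○○^○○○
○○●○●○
○○○●●○
○○○○○○
○○○○○○
○○○○○○
7) ○○○○○○
○○○○○○
○○○○○○
○○●>○○
○○●○●○
○○○●●○
○○○○○○
○○○○○○
○○○○○○
8) ○○○○○○
○○○○○○
○○○○○○
○○●●○○
○○●v●○
○○○●●○
○○○○○○
○○○○○○
○○○○○○
9) ○○○○○○
○○○○○○
○○○○○○
○○●●○○
○○<●●○
○○○●●○
○○○○○○
○○○○○○
○○○○○○
10) ○○○○○○
○○○○○○
○○○○○○
○○●●○○
○○○●●○
○○v●●○
○○○○○○
○○○○○○
○○○○○○
11) ○○○○○○
○○○○○○
○○○○○○
○○●●○○
○○○●●○
○<●●●○
○○○○○○
○○○○○○
○○○○○○
12) ○○○○○○
○○○○○○
○○○○○○
○○●●○○
○^○●●○
○●●●●○
○○○○○○
○○○○○○
○○○○○○
13) ○○○○○○
○○○○○○
○○○○○○
○○●●○○
○●>●●○
○●●●●○
○○○○○○
○○○○○○
○○○○○○
14) ○○○○○○
○○○○○○
○○○○○○
○○●●○○
○●●●●○
○●v●●○
○○○○○○
○○○○○○
○○○○○○
15) ○○○○○○
○○○○○○
○○○○○○
○○●●○○
○●●●●○
○●○>●○
○○○○○○
○○○○○○
○○○○○○
16) ○○○○○○
○○○○○○
○○○○○○
○○●●○○
○●●^●○
○●○○●○
○○○○○○
○○○○○○
○○○○○○
17) ○○○○○○
○○○○○○
○○○○○○
○○●●○○
○●<○●○
○●○○●○
○○○○○○
○○○○○○
○○○○○○
18) ○○○○○○
○○○○○○
○○○○○○
○○●●○○
○●○○●○
○●v○●○
○○○○○○
○○○○○○
○○○○○○
19) ○○○○○○
○○○○○○
○○○○○○
○○●●○○
○●○○●○
○<●○●○
○○○○○○
○○○○○○
○○○○○○
20) ○○○○○○
○○○○○○
○○○○○○
○○●●○○
○●○○●○
○○●○●○
○v○○○○
○○○○○○
○○○○○○
21) ○○○○○○
○○○○○○
○○○○○○
○○●●○○
○●○○●○
○○●○●○
<●○○○○
○○○○○○
○○○○○○
22) ○○○○○○
○○○○○○
○○○○○○
○○●●○○
○●○○●○
^○●○●○
●●○○○○
○○○○○○
○○○○○○
23) ○○○○○○
○○○○○○
○○○○○○
○○●●○○
○●○○●○
●>●○●○
●●○○○○
○○○○○○
○○○○○○

east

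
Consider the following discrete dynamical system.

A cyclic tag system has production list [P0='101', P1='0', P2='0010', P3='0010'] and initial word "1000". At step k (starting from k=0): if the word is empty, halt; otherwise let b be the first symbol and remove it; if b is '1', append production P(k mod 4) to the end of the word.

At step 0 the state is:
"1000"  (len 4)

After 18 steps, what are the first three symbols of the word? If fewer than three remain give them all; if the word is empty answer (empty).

k=0  "1000"  (len 4)
k=1  "000101"  (len 6)
k=2  "00101"  (len 5)
k=3  "0101"  (len 4)
k=4  "101"  (len 3)
k=5  "01101"  (len 5)
k=6  "1101"  (len 4)
k=7  "1010010"  (len 7)
k=8  "0100100010"  (len 10)
k=9  "100100010"  (len 9)
k=10  "001000100"  (len 9)
k=11  "01000100"  (len 8)
k=12  "1000100"  (len 7)
k=13  "000100101"  (len 9)
k=14  "00100101"  (len 8)
k=15  "0100101"  (len 7)
k=16  "100101"  (len 6)
k=17  "00101101"  (len 8)
k=18  "0101101"  (len 7)

010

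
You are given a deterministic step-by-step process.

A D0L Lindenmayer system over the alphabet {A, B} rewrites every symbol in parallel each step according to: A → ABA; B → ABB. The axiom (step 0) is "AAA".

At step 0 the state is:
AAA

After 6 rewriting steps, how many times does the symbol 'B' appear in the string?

1092

t=0: AAA
t=1: ABAABAABA
t=2: ABAABBABAABAABBABAABAABBABA
t=3: ABAABBABAABAABBABBABAABBABAABAABBABAABAABBABBABAABBABAABAABBABAABAABBABBABAABBABA
t=4: ABAABBABAABAABBABBABAABBABAABAABBABAABAABBABBABAABBABBABAA…BABAABAABBABAABAABBABBABAABBABBABAABBABAABAABBABBABAABBABA  (len 243)
t=5: ABAABBABAABAABBABBABAABBABAABAABBABAABAABBABBABAABBABBABAA…BABAABAABBABAABAABBABBABAABBABBABAABBABAABAABBABBABAABBABA  (len 729)
t=6: ABAABBABAABAABBABBABAABBABAABAABBABAABAABBABBABAABBABBABAA…BABAABAABBABAABAABBABBABAABBABBABAABBABAABAABBABBABAABBABA  (len 2187)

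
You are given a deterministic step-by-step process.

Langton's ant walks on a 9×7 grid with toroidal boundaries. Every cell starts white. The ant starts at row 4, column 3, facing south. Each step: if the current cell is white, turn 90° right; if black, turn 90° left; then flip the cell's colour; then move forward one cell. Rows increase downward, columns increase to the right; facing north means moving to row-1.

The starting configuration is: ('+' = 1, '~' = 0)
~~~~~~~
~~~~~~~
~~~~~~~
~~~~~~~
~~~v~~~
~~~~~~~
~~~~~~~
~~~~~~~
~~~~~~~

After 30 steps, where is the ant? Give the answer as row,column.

3,4

[0] ~~~~~~~
~~~~~~~
~~~~~~~
~~~~~~~
~~~v~~~
~~~~~~~
~~~~~~~
~~~~~~~
~~~~~~~
[1] ~~~~~~~
~~~~~~~
~~~~~~~
~~~~~~~
~~<+~~~
~~~~~~~
~~~~~~~
~~~~~~~
~~~~~~~
[2] ~~~~~~~
~~~~~~~
~~~~~~~
~~^~~~~
~~++~~~
~~~~~~~
~~~~~~~
~~~~~~~
~~~~~~~
[3] ~~~~~~~
~~~~~~~
~~~~~~~
~~+>~~~
~~++~~~
~~~~~~~
~~~~~~~
~~~~~~~
~~~~~~~
[4] ~~~~~~~
~~~~~~~
~~~~~~~
~~++~~~
~~+v~~~
~~~~~~~
~~~~~~~
~~~~~~~
~~~~~~~
[5] ~~~~~~~
~~~~~~~
~~~~~~~
~~++~~~
~~+~>~~
~~~~~~~
~~~~~~~
~~~~~~~
~~~~~~~
[6] ~~~~~~~
~~~~~~~
~~~~~~~
~~++~~~
~~+~+~~
~~~~v~~
~~~~~~~
~~~~~~~
~~~~~~~
[7] ~~~~~~~
~~~~~~~
~~~~~~~
~~++~~~
~~+~+~~
~~~<+~~
~~~~~~~
~~~~~~~
~~~~~~~
[8] ~~~~~~~
~~~~~~~
~~~~~~~
~~++~~~
~~+^+~~
~~~++~~
~~~~~~~
~~~~~~~
~~~~~~~
[9] ~~~~~~~
~~~~~~~
~~~~~~~
~~++~~~
~~++>~~
~~~++~~
~~~~~~~
~~~~~~~
~~~~~~~
[10] ~~~~~~~
~~~~~~~
~~~~~~~
~~++^~~
~~++~~~
~~~++~~
~~~~~~~
~~~~~~~
~~~~~~~
[11] ~~~~~~~
~~~~~~~
~~~~~~~
~~+++>~
~~++~~~
~~~++~~
~~~~~~~
~~~~~~~
~~~~~~~
[12] ~~~~~~~
~~~~~~~
~~~~~~~
~~++++~
~~++~v~
~~~++~~
~~~~~~~
~~~~~~~
~~~~~~~
[13] ~~~~~~~
~~~~~~~
~~~~~~~
~~++++~
~~++<+~
~~~++~~
~~~~~~~
~~~~~~~
~~~~~~~
[14] ~~~~~~~
~~~~~~~
~~~~~~~
~~++^+~
~~++++~
~~~++~~
~~~~~~~
~~~~~~~
~~~~~~~
[15] ~~~~~~~
~~~~~~~
~~~~~~~
~~+<~+~
~~++++~
~~~++~~
~~~~~~~
~~~~~~~
~~~~~~~
[16] ~~~~~~~
~~~~~~~
~~~~~~~
~~+~~+~
~~+v++~
~~~++~~
~~~~~~~
~~~~~~~
~~~~~~~
[17] ~~~~~~~
~~~~~~~
~~~~~~~
~~+~~+~
~~+~>+~
~~~++~~
~~~~~~~
~~~~~~~
~~~~~~~
[18] ~~~~~~~
~~~~~~~
~~~~~~~
~~+~^+~
~~+~~+~
~~~++~~
~~~~~~~
~~~~~~~
~~~~~~~
[19] ~~~~~~~
~~~~~~~
~~~~~~~
~~+~+>~
~~+~~+~
~~~++~~
~~~~~~~
~~~~~~~
~~~~~~~
[20] ~~~~~~~
~~~~~~~
~~~~~^~
~~+~+~~
~~+~~+~
~~~++~~
~~~~~~~
~~~~~~~
~~~~~~~
[21] ~~~~~~~
~~~~~~~
~~~~~+>
~~+~+~~
~~+~~+~
~~~++~~
~~~~~~~
~~~~~~~
~~~~~~~
[22] ~~~~~~~
~~~~~~~
~~~~~++
~~+~+~v
~~+~~+~
~~~++~~
~~~~~~~
~~~~~~~
~~~~~~~
[23] ~~~~~~~
~~~~~~~
~~~~~++
~~+~+<+
~~+~~+~
~~~++~~
~~~~~~~
~~~~~~~
~~~~~~~
[24] ~~~~~~~
~~~~~~~
~~~~~^+
~~+~+++
~~+~~+~
~~~++~~
~~~~~~~
~~~~~~~
~~~~~~~
[25] ~~~~~~~
~~~~~~~
~~~~<~+
~~+~+++
~~+~~+~
~~~++~~
~~~~~~~
~~~~~~~
~~~~~~~
[26] ~~~~~~~
~~~~^~~
~~~~+~+
~~+~+++
~~+~~+~
~~~++~~
~~~~~~~
~~~~~~~
~~~~~~~
[27] ~~~~~~~
~~~~+>~
~~~~+~+
~~+~+++
~~+~~+~
~~~++~~
~~~~~~~
~~~~~~~
~~~~~~~
[28] ~~~~~~~
~~~~++~
~~~~+v+
~~+~+++
~~+~~+~
~~~++~~
~~~~~~~
~~~~~~~
~~~~~~~
[29] ~~~~~~~
~~~~++~
~~~~<++
~~+~+++
~~+~~+~
~~~++~~
~~~~~~~
~~~~~~~
~~~~~~~
[30] ~~~~~~~
~~~~++~
~~~~~++
~~+~v++
~~+~~+~
~~~++~~
~~~~~~~
~~~~~~~
~~~~~~~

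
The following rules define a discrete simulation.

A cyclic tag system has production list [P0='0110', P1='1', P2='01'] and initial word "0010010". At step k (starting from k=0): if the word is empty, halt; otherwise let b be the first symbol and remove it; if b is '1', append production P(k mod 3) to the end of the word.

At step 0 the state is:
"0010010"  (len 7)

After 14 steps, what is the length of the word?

gen 0: "0010010"  (len 7)
gen 1: "010010"  (len 6)
gen 2: "10010"  (len 5)
gen 3: "001001"  (len 6)
gen 4: "01001"  (len 5)
gen 5: "1001"  (len 4)
gen 6: "00101"  (len 5)
gen 7: "0101"  (len 4)
gen 8: "101"  (len 3)
gen 9: "0101"  (len 4)
gen 10: "101"  (len 3)
gen 11: "011"  (len 3)
gen 12: "11"  (len 2)
gen 13: "10110"  (len 5)
gen 14: "01101"  (len 5)

5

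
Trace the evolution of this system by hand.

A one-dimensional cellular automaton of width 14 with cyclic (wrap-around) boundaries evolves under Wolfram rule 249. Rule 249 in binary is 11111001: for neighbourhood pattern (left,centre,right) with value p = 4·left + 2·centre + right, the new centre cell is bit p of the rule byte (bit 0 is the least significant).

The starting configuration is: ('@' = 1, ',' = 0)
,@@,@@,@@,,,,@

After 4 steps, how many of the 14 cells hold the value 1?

14

t=0: ,@@,@@,@@,,,,@
t=1: @@@@@@@@@@@@,,
t=2: @@@@@@@@@@@@@,
t=3: @@@@@@@@@@@@@@
t=4: @@@@@@@@@@@@@@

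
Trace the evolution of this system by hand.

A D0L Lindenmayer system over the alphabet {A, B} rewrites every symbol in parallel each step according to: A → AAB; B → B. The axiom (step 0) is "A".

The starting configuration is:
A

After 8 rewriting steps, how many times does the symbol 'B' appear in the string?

255

0) A
1) AAB
2) AABAABB
3) AABAABBAABAABBB
4) AABAABBAABAABBBAABAABBAABAABBBB
5) AABAABBAABAABBBAABAABBAABAABBBBAABAABBAABAABBBAABAABBAABAABBBBB
6) AABAABBAABAABBBAABAABBAABAABBBBAABAABBAABAABBBAABAABBAABAA…BAABAABBBAABAABBAABAABBBBAABAABBAABAABBBAABAABBAABAABBBBBB  (len 127)
7) AABAABBAABAABBBAABAABBAABAABBBBAABAABBAABAABBBAABAABBAABAA…AABAABBBAABAABBAABAABBBBAABAABBAABAABBBAABAABBAABAABBBBBBB  (len 255)
8) AABAABBAABAABBBAABAABBAABAABBBBAABAABBAABAABBBAABAABBAABAA…ABAABBBAABAABBAABAABBBBAABAABBAABAABBBAABAABBAABAABBBBBBBB  (len 511)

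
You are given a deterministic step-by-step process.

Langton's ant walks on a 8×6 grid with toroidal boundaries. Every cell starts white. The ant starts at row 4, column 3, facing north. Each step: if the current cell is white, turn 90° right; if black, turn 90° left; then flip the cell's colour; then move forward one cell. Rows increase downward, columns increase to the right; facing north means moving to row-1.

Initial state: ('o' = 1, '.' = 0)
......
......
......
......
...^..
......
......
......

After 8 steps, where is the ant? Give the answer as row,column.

4,3

t=0: ......
......
......
......
...^..
......
......
......
t=1: ......
......
......
......
...o>.
......
......
......
t=2: ......
......
......
......
...oo.
....v.
......
......
t=3: ......
......
......
......
...oo.
...<o.
......
......
t=4: ......
......
......
......
...^o.
...oo.
......
......
t=5: ......
......
......
......
..<.o.
...oo.
......
......
t=6: ......
......
......
..^...
..o.o.
...oo.
......
......
t=7: ......
......
......
..o>..
..o.o.
...oo.
......
......
t=8: ......
......
......
..oo..
..ovo.
...oo.
......
......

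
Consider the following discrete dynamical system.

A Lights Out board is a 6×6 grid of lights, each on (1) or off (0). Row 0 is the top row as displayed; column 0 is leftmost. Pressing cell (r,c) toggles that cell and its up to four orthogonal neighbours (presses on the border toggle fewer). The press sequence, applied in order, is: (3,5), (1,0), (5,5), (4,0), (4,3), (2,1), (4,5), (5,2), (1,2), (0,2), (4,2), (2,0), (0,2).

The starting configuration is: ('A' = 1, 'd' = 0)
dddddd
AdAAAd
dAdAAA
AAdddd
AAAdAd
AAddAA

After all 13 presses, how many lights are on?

0) dddddd
AdAAAd
dAdAAA
AAdddd
AAAdAd
AAddAA
1) dddddd
AdAAAd
dAdAAd
AAddAA
AAAdAA
AAddAA
2) Addddd
dAAAAd
AAdAAd
AAddAA
AAAdAA
AAddAA
3) Addddd
dAAAAd
AAdAAd
AAddAA
AAAdAd
AAdddd
4) Addddd
dAAAAd
AAdAAd
dAddAA
ddAdAd
dAdddd
5) Addddd
dAAAAd
AAdAAd
dAdAAA
dddAdd
dAdAdd
6) Addddd
ddAAAd
ddAAAd
dddAAA
dddAdd
dAdAdd
7) Addddd
ddAAAd
ddAAAd
dddAAd
dddAAA
dAdAdA
8) Addddd
ddAAAd
ddAAAd
dddAAd
ddAAAA
ddAddA
9) AdAddd
dAddAd
dddAAd
dddAAd
ddAAAA
ddAddA
10) AAdAdd
dAAdAd
dddAAd
dddAAd
ddAAAA
ddAddA
11) AAdAdd
dAAdAd
dddAAd
ddAAAd
dAddAA
dddddA
12) AAdAdd
AAAdAd
AAdAAd
AdAAAd
dAddAA
dddddA
13) AdAddd
AAddAd
AAdAAd
AdAAAd
dAddAA
dddddA

17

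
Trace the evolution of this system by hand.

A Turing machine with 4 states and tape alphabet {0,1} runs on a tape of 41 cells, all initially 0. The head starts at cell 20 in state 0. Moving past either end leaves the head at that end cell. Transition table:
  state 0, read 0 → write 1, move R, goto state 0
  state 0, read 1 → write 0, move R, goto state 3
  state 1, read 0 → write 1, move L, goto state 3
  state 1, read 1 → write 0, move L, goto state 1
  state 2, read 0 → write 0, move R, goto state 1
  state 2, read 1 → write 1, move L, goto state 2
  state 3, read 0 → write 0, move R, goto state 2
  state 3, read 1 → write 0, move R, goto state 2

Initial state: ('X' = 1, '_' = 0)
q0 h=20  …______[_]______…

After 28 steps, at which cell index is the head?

40

step 0: q0 h=20  …______[_]______…
step 1: q0 h=21  …_____X[_]______…
step 2: q0 h=22  …____XX[_]______…
step 3: q0 h=23  …___XXX[_]______…
step 4: q0 h=24  …__XXXX[_]______…
step 5: q0 h=25  …_XXXXX[_]______…
step 6: q0 h=26  …XXXXXX[_]______…
step 7: q0 h=27  …XXXXXX[_]______…
step 8: q0 h=28  …XXXXXX[_]______…
step 9: q0 h=29  …XXXXXX[_]______…
step 10: q0 h=30  …XXXXXX[_]______…
step 11: q0 h=31  …XXXXXX[_]______…
step 12: q0 h=32  …XXXXXX[_]______…
step 13: q0 h=33  …XXXXXX[_]______…
step 14: q0 h=34  …XXXXXX[_]______|
step 15: q0 h=35  …XXXXXX[_]_____|
step 16: q0 h=36  …XXXXXX[_]____|
step 17: q0 h=37  …XXXXXX[_]___|
step 18: q0 h=38  …XXXXXX[_]__|
step 19: q0 h=39  …XXXXXX[_]_|
step 20: q0 h=40  …XXXXXX[_]|
step 21: q0 h=40  …XXXXXX[X]|
step 22: q3 h=40  …XXXXXX[_]|
step 23: q2 h=40  …XXXXXX[_]|
step 24: q1 h=40  …XXXXXX[_]|
step 25: q3 h=39  …XXXXXX[X]X|
step 26: q2 h=40  …XXXXX_[X]|
step 27: q2 h=39  …XXXXXX[_]X|
step 28: q1 h=40  …XXXXX_[X]|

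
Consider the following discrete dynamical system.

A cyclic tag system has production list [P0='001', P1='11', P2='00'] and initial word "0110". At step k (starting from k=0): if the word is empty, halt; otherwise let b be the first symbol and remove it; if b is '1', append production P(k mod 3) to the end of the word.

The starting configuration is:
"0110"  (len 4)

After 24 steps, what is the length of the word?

0) "0110"  (len 4)
1) "110"  (len 3)
2) "1011"  (len 4)
3) "01100"  (len 5)
4) "1100"  (len 4)
5) "10011"  (len 5)
6) "001100"  (len 6)
7) "01100"  (len 5)
8) "1100"  (len 4)
9) "10000"  (len 5)
10) "0000001"  (len 7)
11) "000001"  (len 6)
12) "00001"  (len 5)
13) "0001"  (len 4)
14) "001"  (len 3)
15) "01"  (len 2)
16) "1"  (len 1)
17) "11"  (len 2)
18) "100"  (len 3)
19) "00001"  (len 5)
20) "0001"  (len 4)
21) "001"  (len 3)
22) "01"  (len 2)
23) "1"  (len 1)
24) "00"  (len 2)

2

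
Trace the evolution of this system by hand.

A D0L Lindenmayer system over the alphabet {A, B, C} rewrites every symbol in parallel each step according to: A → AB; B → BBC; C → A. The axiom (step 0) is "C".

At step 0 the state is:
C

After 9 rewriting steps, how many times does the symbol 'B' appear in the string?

465

step 0: C
step 1: A
step 2: AB
step 3: ABBBC
step 4: ABBBCBBCBBCA
step 5: ABBBCBBCBBCABBCBBCABBCBBCAAB
step 6: ABBBCBBCBBCABBCBBCABBCBBCAABBBCBBCABBCBBCAABBBCBBCABBCBBCAABABBBC
step 7: ABBBCBBCBBCABBCBBCABBCBBCAABBBCBBCABBCBBCAABBBCBBCABBCBBCA…CAABABBBCBBCBBCABBCBBCAABBBCBBCABBCBBCAABABBBCABBBCBBCBBCA  (len 151)
step 8: ABBBCBBCBBCABBCBBCABBCBBCAABBBCBBCABBCBBCAABBBCBBCABBCBBCA…BBCABBCBBCAABABBBCABBBCBBCBBCAABBBCBBCBBCABBCBBCABBCBBCAAB  (len 351)
step 9: ABBBCBBCBBCABBCBBCABBCBBCAABBBCBBCABBCBBCAABBBCBBCABBCBBCA…CBBCABBCBBCABBCBBCAABBBCBBCABBCBBCAABBBCBBCABBCBBCAABABBBC  (len 816)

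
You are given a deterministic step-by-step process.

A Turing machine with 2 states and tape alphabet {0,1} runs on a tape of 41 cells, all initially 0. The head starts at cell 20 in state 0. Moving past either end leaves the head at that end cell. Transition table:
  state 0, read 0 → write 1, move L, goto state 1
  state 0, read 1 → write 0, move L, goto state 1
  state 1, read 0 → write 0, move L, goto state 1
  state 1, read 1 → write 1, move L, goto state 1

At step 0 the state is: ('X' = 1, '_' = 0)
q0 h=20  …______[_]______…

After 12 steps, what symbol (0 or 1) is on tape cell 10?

t=0: q0 h=20  …______[_]______…
t=1: q1 h=19  …______[_]X_____…
t=2: q1 h=18  …______[_]_X____…
t=3: q1 h=17  …______[_]__X___…
t=4: q1 h=16  …______[_]___X__…
t=5: q1 h=15  …______[_]____X_…
t=6: q1 h=14  …______[_]_____X…
t=7: q1 h=13  …______[_]______…
t=8: q1 h=12  …______[_]______…
t=9: q1 h=11  …______[_]______…
t=10: q1 h=10  …______[_]______…
t=11: q1 h= 9  …______[_]______…
t=12: q1 h= 8  …______[_]______…

0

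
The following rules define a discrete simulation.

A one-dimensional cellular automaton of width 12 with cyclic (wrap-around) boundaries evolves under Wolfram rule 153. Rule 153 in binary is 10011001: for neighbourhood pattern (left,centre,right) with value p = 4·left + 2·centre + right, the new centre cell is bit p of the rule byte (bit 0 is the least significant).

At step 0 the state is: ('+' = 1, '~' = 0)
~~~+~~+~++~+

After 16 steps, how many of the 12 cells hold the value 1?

4

k=0  ~~~+~~+~++~+
k=1  ++~~+~~~+~~~
k=2  +~+~~++~~++~
k=3  ~~~+~+~+~+~~
k=4  ++~~~~~~~~++
k=5  +~+++++++~++
k=6  ~~++++++~~++
k=7  +~+++++~+~+~
k=8  ~~++++~~~~~~
k=9  +~+++~++++++
k=10  ~~++~~++++++
k=11  +~+~+~+++++~
k=12  ~~~~~~++++~~
k=13  +++++~+++~++
k=14  ++++~~++~~++
k=15  +++~+~+~+~++
k=16  ++~~~~~~~~++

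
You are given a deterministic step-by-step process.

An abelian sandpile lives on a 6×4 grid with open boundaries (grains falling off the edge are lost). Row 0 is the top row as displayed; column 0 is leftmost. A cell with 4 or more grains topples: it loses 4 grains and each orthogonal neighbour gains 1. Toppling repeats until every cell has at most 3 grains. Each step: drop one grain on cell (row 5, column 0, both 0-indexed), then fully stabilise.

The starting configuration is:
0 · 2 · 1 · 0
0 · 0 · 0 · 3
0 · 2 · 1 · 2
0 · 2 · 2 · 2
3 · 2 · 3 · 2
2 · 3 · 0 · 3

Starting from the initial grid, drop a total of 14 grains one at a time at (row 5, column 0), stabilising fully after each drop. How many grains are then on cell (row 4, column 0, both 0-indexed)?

t=0: 0 · 2 · 1 · 0
0 · 0 · 0 · 3
0 · 2 · 1 · 2
0 · 2 · 2 · 2
3 · 2 · 3 · 2
2 · 3 · 0 · 3
t=1: 0 · 2 · 1 · 0
0 · 0 · 0 · 3
0 · 2 · 1 · 2
0 · 2 · 2 · 2
3 · 2 · 3 · 2
3 · 3 · 0 · 3
t=2: 0 · 2 · 1 · 0
0 · 0 · 0 · 3
0 · 2 · 1 · 2
1 · 3 · 3 · 2
1 · 1 · 0 · 3
2 · 1 · 2 · 3
t=3: 0 · 2 · 1 · 0
0 · 0 · 0 · 3
0 · 2 · 1 · 2
1 · 3 · 3 · 2
1 · 1 · 0 · 3
3 · 1 · 2 · 3
t=4: 0 · 2 · 1 · 0
0 · 0 · 0 · 3
0 · 2 · 1 · 2
1 · 3 · 3 · 2
2 · 1 · 0 · 3
0 · 2 · 2 · 3
t=5: 0 · 2 · 1 · 0
0 · 0 · 0 · 3
0 · 2 · 1 · 2
1 · 3 · 3 · 2
2 · 1 · 0 · 3
1 · 2 · 2 · 3
t=6: 0 · 2 · 1 · 0
0 · 0 · 0 · 3
0 · 2 · 1 · 2
1 · 3 · 3 · 2
2 · 1 · 0 · 3
2 · 2 · 2 · 3
t=7: 0 · 2 · 1 · 0
0 · 0 · 0 · 3
0 · 2 · 1 · 2
1 · 3 · 3 · 2
2 · 1 · 0 · 3
3 · 2 · 2 · 3
t=8: 0 · 2 · 1 · 0
0 · 0 · 0 · 3
0 · 2 · 1 · 2
1 · 3 · 3 · 2
3 · 1 · 0 · 3
0 · 3 · 2 · 3
t=9: 0 · 2 · 1 · 0
0 · 0 · 0 · 3
0 · 2 · 1 · 2
1 · 3 · 3 · 2
3 · 1 · 0 · 3
1 · 3 · 2 · 3
t=10: 0 · 2 · 1 · 0
0 · 0 · 0 · 3
0 · 2 · 1 · 2
1 · 3 · 3 · 2
3 · 1 · 0 · 3
2 · 3 · 2 · 3
t=11: 0 · 2 · 1 · 0
0 · 0 · 0 · 3
0 · 2 · 1 · 2
1 · 3 · 3 · 2
3 · 1 · 0 · 3
3 · 3 · 2 · 3
t=12: 0 · 2 · 1 · 0
0 · 0 · 0 · 3
0 · 2 · 1 · 2
2 · 3 · 3 · 2
0 · 3 · 0 · 3
2 · 0 · 3 · 3
t=13: 0 · 2 · 1 · 0
0 · 0 · 0 · 3
0 · 2 · 1 · 2
2 · 3 · 3 · 2
0 · 3 · 0 · 3
3 · 0 · 3 · 3
t=14: 0 · 2 · 1 · 0
0 · 0 · 0 · 3
0 · 2 · 1 · 2
2 · 3 · 3 · 2
1 · 3 · 0 · 3
0 · 1 · 3 · 3

1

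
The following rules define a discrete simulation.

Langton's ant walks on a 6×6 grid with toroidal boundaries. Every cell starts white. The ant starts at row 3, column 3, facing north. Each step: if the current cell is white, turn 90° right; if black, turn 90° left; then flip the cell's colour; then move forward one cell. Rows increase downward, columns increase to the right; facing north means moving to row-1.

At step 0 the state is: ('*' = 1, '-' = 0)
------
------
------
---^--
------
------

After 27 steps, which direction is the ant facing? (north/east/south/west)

west

0) ------
------
------
---^--
------
------
1) ------
------
------
---*>-
------
------
2) ------
------
------
---**-
----v-
------
3) ------
------
------
---**-
---<*-
------
4) ------
------
------
---^*-
---**-
------
5) ------
------
------
--<-*-
---**-
------
6) ------
------
--^---
--*-*-
---**-
------
7) ------
------
--*>--
--*-*-
---**-
------
8) ------
------
--**--
--*v*-
---**-
------
9) ------
------
--**--
--<**-
---**-
------
10) ------
------
--**--
---**-
--v**-
------
11) ------
------
--**--
---**-
-<***-
------
12) ------
------
--**--
-^-**-
-****-
------
13) ------
------
--**--
-*>**-
-****-
------
14) ------
------
--**--
-****-
-*v**-
------
15) ------
------
--**--
-****-
-*->*-
------
16) ------
------
--**--
-**^*-
-*--*-
------
17) ------
------
--**--
-*<-*-
-*--*-
------
18) ------
------
--**--
-*--*-
-*v-*-
------
19) ------
------
--**--
-*--*-
-<*-*-
------
20) ------
------
--**--
-*--*-
--*-*-
-v----
21) ------
------
--**--
-*--*-
--*-*-
<*----
22) ------
------
--**--
-*--*-
^-*-*-
**----
23) ------
------
--**--
-*--*-
*>*-*-
**----
24) ------
------
--**--
-*--*-
***-*-
*v----
25) ------
------
--**--
-*--*-
***-*-
*->---
26) --v---
------
--**--
-*--*-
***-*-
*-*---
27) -<*---
------
--**--
-*--*-
***-*-
*-*---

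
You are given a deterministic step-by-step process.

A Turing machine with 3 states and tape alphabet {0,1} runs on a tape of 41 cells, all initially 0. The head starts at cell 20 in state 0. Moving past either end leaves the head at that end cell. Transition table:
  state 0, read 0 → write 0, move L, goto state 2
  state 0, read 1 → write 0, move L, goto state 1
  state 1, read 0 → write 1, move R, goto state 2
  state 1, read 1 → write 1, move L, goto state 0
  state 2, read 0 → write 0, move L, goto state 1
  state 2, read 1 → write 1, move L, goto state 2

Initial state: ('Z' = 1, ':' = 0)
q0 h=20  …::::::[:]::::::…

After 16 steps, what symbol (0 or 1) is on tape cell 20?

0

t=0: q0 h=20  …::::::[:]::::::…
t=1: q2 h=19  …::::::[:]::::::…
t=2: q1 h=18  …::::::[:]::::::…
t=3: q2 h=19  …:::::Z[:]::::::…
t=4: q1 h=18  …::::::[Z]::::::…
t=5: q0 h=17  …::::::[:]Z:::::…
t=6: q2 h=16  …::::::[:]:Z::::…
t=7: q1 h=15  …::::::[:]::Z:::…
t=8: q2 h=16  …:::::Z[:]:Z::::…
t=9: q1 h=15  …::::::[Z]::Z:::…
t=10: q0 h=14  …::::::[:]Z::Z::…
t=11: q2 h=13  …::::::[:]:Z::Z:…
t=12: q1 h=12  …::::::[:]::Z::Z…
t=13: q2 h=13  …:::::Z[:]:Z::Z:…
t=14: q1 h=12  …::::::[Z]::Z::Z…
t=15: q0 h=11  …::::::[:]Z::Z::…
t=16: q2 h=10  …::::::[:]:Z::Z:…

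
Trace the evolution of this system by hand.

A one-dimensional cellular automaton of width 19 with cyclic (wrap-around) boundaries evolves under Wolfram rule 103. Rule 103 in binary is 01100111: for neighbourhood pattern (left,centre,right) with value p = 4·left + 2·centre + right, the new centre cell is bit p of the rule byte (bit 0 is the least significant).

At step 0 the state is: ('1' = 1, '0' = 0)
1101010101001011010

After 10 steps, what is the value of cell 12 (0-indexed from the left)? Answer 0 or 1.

1

[0] 1101010101001011010
[1] 0111111111011101111
[2] 1000000001100110001
[3] 1011111110101010110
[4] 1100000011111111011
[5] 0101111100000001100
[6] 1110000101111110101
[7] 0010111110000011110
[8] 1111000010111100010
[9] 0001011111000101111
[10] 0111100001011110001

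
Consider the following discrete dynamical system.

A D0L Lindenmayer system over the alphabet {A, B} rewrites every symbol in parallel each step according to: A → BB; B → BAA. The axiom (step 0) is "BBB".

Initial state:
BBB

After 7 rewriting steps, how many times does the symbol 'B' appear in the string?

k=0  BBB
k=1  BAABAABAA
k=2  BAABBBBBAABBBBBAABBBB
k=3  BAABBBBBAABAABAABAABAABBBBBAABAABAABAABAABBBBBAABAABAABAA
k=4  BAABBBBBAABAABAABAABAABBBBBAABBBBBAABBBBBAABBBBBAABBBBBAAB…BBBBBAABBBBBAABBBBBAABAABAABAABAABBBBBAABBBBBAABBBBBAABBBB  (len 141)
k=5  BAABBBBBAABAABAABAABAABBBBBAABBBBBAABBBBBAABBBBBAABBBBBAAB…ABAABBBBBAABAABAABAABAABBBBBAABAABAABAABAABBBBBAABAABAABAA  (len 369)
k=6  BAABBBBBAABAABAABAABAABBBBBAABBBBBAABBBBBAABBBBBAABBBBBAAB…BBBBBAABBBBBAABBBBBAABAABAABAABAABBBBBAABBBBBAABBBBBAABBBB  (len 933)
k=7  BAABBBBBAABAABAABAABAABBBBBAABBBBBAABBBBBAABBBBBAABBBBBAAB…ABAABBBBBAABAABAABAABAABBBBBAABAABAABAABAABBBBBAABAABAABAA  (len 2409)

1323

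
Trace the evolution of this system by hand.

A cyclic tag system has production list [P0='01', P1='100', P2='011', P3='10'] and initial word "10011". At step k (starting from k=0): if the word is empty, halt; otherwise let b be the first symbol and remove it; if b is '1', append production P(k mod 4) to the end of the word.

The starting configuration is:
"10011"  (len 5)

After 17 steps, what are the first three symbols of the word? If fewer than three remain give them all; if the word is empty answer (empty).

110

[0] "10011"  (len 5)
[1] "001101"  (len 6)
[2] "01101"  (len 5)
[3] "1101"  (len 4)
[4] "10110"  (len 5)
[5] "011001"  (len 6)
[6] "11001"  (len 5)
[7] "1001011"  (len 7)
[8] "00101110"  (len 8)
[9] "0101110"  (len 7)
[10] "101110"  (len 6)
[11] "01110011"  (len 8)
[12] "1110011"  (len 7)
[13] "11001101"  (len 8)
[14] "1001101100"  (len 10)
[15] "001101100011"  (len 12)
[16] "01101100011"  (len 11)
[17] "1101100011"  (len 10)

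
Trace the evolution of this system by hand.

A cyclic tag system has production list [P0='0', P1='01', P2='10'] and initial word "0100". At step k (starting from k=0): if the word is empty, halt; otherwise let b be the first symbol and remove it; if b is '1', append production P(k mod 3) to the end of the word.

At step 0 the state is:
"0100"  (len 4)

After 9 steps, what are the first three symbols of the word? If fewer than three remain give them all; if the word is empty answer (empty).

0) "0100"  (len 4)
1) "100"  (len 3)
2) "0001"  (len 4)
3) "001"  (len 3)
4) "01"  (len 2)
5) "1"  (len 1)
6) "10"  (len 2)
7) "00"  (len 2)
8) "0"  (len 1)
9) (halted — word empty)

(empty)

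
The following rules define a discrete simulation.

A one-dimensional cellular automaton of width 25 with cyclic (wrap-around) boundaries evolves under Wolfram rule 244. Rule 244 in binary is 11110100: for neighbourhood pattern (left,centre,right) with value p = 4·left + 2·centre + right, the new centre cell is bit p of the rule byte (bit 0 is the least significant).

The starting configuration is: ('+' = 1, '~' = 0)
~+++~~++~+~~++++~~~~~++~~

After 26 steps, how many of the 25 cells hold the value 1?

13

t=0: ~+++~~++~+~~++++~~~~~++~~
t=1: ~~+++~~++++~~++++~~~~~++~
t=2: ~~~+++~~++++~~++++~~~~~++
t=3: +~~~+++~~++++~~++++~~~~~+
t=4: ++~~~+++~~++++~~++++~~~~~
t=5: ~++~~~+++~~++++~~++++~~~~
t=6: ~~++~~~+++~~++++~~++++~~~
t=7: ~~~++~~~+++~~++++~~++++~~
t=8: ~~~~++~~~+++~~++++~~++++~
t=9: ~~~~~++~~~+++~~++++~~++++
t=10: +~~~~~++~~~+++~~++++~~+++
t=11: ++~~~~~++~~~+++~~++++~~++
t=12: +++~~~~~++~~~+++~~++++~~+
t=13: ++++~~~~~++~~~+++~~++++~~
t=14: ~++++~~~~~++~~~+++~~++++~
t=15: ~~++++~~~~~++~~~+++~~++++
t=16: +~~++++~~~~~++~~~+++~~+++
t=17: ++~~++++~~~~~++~~~+++~~++
t=18: +++~~++++~~~~~++~~~+++~~+
t=19: ++++~~++++~~~~~++~~~+++~~
t=20: ~++++~~++++~~~~~++~~~+++~
t=21: ~~++++~~++++~~~~~++~~~+++
t=22: +~~++++~~++++~~~~~++~~~++
t=23: ++~~++++~~++++~~~~~++~~~+
t=24: +++~~++++~~++++~~~~~++~~~
t=25: ~+++~~++++~~++++~~~~~++~~
t=26: ~~+++~~++++~~++++~~~~~++~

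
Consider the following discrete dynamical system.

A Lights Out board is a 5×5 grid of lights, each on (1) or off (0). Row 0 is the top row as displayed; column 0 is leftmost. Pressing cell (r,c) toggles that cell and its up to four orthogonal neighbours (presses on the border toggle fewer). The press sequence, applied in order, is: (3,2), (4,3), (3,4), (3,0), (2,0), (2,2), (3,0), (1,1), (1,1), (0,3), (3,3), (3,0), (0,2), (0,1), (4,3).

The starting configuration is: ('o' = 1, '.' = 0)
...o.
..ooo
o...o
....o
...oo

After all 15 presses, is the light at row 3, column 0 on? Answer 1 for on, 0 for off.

0

0) ...o.
..ooo
o...o
....o
...oo
1) ...o.
..ooo
o.o.o
.oooo
..ooo
2) ...o.
..ooo
o.o.o
.oo.o
.....
3) ...o.
..ooo
o.o..
.ooo.
....o
4) ...o.
..ooo
..o..
o.oo.
o...o
5) ...o.
o.ooo
ooo..
..oo.
o...o
6) ...o.
o..oo
o..o.
...o.
o...o
7) ...o.
o..oo
...o.
oo.o.
....o
8) .o.o.
.oooo
.o.o.
oo.o.
....o
9) ...o.
o..oo
...o.
oo.o.
....o
10) ..o.o
o...o
...o.
oo.o.
....o
11) ..o.o
o...o
.....
ooo.o
...oo
12) ..o.o
o...o
o....
..o.o
o..oo
13) .o.oo
o.o.o
o....
..o.o
o..oo
14) o.ooo
ooo.o
o....
..o.o
o..oo
15) o.ooo
ooo.o
o....
..ooo
o.o..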